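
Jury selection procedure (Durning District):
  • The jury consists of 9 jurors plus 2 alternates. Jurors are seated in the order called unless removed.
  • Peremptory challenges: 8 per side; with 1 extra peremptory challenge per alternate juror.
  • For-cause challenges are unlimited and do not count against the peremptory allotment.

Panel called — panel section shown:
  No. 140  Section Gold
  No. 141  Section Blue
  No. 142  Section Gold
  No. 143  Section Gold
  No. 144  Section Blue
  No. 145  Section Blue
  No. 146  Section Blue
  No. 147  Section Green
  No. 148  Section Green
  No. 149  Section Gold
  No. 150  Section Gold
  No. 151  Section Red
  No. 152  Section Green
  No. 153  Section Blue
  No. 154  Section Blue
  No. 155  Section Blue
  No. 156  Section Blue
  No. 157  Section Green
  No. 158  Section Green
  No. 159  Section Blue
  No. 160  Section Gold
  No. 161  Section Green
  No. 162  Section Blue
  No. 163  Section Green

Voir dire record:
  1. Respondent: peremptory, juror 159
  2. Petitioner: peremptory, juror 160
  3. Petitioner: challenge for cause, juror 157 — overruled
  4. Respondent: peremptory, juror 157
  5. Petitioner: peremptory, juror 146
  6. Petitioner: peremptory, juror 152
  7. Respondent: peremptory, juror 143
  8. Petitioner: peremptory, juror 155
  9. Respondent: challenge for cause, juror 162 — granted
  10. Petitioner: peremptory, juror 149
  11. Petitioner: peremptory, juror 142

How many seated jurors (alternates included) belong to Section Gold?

2

Removed: #142, #143, #146, #149, #152, #155, #157, #159, #160, #162.
Seated (11 incl. alternates): #140, #141, #144, #145, #147, #148, #150, #151, #153, #154, #156.
Of those, in Section Gold: #140, #150 → 2.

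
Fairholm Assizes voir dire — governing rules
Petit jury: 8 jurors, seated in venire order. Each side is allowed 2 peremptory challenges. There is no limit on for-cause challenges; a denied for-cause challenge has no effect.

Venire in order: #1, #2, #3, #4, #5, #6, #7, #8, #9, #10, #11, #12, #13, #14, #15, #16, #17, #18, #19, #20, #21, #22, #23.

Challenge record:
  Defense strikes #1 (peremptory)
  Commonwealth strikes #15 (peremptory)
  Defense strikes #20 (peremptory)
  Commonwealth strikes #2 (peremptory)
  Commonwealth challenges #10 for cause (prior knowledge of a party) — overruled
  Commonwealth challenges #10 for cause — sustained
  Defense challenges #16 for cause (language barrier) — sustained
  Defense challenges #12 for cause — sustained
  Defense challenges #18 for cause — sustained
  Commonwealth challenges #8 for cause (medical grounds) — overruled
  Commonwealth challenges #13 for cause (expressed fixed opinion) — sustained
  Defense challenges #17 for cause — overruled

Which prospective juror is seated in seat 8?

11

Removed: #1, #2, #10, #12, #13, #15, #16, #18, #20. (#8, #17 stay — for-cause denied.)
Seating in order: seats 1–8 → #3, #4, #5, #6, #7, #8, #9, #11.
So seat 8 is #11.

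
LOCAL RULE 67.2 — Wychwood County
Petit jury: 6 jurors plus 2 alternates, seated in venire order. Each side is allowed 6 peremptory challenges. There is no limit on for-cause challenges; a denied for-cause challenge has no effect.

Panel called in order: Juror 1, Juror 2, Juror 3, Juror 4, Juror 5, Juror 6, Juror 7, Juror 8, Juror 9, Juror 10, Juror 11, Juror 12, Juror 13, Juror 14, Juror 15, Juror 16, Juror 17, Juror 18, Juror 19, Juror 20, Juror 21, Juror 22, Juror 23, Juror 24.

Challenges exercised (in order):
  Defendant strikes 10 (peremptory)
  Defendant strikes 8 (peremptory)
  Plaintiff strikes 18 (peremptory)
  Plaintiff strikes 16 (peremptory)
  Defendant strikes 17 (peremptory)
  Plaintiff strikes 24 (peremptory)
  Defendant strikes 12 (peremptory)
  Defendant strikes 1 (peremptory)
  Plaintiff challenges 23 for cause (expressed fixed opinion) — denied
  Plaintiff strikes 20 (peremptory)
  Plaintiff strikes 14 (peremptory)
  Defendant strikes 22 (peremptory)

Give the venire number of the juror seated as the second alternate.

Removed: #1, #8, #10, #12, #14, #16, #17, #18, #20, #22, #24. (#23 stays — for-cause denied.)
Seating in order: seats 1–6 → #2, #3, #4, #5, #6, #7; alternates → #9, #11.
So alternate 2 is #11.

11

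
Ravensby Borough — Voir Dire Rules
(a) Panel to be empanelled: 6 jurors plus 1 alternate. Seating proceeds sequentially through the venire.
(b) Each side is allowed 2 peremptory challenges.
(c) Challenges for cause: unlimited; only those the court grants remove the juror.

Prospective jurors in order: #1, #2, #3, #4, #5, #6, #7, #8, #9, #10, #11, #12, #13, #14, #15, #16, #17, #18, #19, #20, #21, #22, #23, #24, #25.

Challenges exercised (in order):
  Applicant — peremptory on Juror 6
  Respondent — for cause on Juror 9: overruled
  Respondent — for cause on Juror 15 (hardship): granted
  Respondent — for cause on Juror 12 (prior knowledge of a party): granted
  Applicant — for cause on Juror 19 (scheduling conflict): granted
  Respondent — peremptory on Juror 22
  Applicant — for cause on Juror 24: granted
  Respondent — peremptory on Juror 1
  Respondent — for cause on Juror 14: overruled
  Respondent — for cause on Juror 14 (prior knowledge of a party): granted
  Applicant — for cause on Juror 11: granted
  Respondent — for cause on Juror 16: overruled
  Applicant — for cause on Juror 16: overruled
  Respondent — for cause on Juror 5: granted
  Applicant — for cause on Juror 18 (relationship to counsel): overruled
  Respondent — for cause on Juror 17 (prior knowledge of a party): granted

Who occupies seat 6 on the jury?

Removed: #1, #5, #6, #11, #12, #14, #15, #17, #19, #22, #24. (#9, #16, #18 stay — for-cause denied.)
Filling seats in venire order through position 6: #2, #3, #4, #7, #8, #9.
So seat 6 is #9.

9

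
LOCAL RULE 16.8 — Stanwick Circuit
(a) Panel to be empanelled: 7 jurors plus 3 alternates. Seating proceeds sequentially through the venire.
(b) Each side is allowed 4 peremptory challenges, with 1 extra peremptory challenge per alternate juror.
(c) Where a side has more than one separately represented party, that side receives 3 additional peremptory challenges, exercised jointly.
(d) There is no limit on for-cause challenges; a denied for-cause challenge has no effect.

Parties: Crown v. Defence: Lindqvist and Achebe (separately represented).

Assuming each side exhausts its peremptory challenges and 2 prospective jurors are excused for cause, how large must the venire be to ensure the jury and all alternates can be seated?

Seats to fill: 7 + 3 alternates = 10.
Peremptories — Crown: 4 + 1×3 = 7; Defence: 4 + 1×3 + 3 = 10; total 17.
For-cause removals: 2.
Minimum venire: 10 + 17 + 2 = 29.

29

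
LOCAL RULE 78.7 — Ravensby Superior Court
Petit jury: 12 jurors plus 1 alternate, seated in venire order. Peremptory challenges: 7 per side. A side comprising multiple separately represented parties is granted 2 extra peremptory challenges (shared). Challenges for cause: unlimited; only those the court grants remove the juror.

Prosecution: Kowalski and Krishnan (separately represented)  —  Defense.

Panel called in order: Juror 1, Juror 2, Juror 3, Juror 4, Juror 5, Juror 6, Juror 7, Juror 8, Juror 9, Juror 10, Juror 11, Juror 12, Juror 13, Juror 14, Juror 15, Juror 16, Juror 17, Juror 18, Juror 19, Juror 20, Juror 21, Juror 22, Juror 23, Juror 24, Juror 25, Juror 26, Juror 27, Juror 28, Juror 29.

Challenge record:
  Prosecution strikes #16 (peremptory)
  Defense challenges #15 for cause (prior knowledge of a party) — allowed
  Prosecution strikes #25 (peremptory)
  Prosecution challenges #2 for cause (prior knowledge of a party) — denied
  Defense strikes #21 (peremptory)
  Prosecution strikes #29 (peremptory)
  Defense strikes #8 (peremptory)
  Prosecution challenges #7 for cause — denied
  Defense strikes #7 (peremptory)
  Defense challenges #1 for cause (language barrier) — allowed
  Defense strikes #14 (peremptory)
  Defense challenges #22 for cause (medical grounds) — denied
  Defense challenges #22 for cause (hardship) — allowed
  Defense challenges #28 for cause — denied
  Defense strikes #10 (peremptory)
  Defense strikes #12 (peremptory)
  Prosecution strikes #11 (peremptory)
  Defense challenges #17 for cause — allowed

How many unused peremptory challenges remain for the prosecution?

Prosecution allotment: 7 base + 2 multi-party = 9.
Prosecution peremptories used: #16, #25, #29, #11 — 4 (for-cause on #2, #7 don't count).
Remaining: 9 − 4 = 5.

5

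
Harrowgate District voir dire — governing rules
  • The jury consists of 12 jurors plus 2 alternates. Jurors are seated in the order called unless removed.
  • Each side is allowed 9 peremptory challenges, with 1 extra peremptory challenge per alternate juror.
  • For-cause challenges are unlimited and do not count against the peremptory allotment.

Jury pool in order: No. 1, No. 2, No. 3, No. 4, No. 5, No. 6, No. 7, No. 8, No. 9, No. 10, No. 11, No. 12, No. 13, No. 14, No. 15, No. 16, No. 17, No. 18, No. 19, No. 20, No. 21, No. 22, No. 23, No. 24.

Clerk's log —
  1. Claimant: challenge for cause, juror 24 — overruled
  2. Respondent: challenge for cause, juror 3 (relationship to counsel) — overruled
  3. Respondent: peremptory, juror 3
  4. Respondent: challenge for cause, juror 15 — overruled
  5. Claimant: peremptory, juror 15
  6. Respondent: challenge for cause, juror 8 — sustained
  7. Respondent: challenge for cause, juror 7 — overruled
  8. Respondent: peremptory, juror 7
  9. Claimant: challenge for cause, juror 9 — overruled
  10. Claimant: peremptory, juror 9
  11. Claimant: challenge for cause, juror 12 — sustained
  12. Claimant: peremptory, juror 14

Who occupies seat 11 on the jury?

Removed: #3, #7, #8, #9, #12, #14, #15. (#24 stays — for-cause denied.)
Filling seats in venire order through position 11: #1, #2, #4, #5, #6, #10, #11, #13, #16, #17, #18.
So seat 11 is #18.

18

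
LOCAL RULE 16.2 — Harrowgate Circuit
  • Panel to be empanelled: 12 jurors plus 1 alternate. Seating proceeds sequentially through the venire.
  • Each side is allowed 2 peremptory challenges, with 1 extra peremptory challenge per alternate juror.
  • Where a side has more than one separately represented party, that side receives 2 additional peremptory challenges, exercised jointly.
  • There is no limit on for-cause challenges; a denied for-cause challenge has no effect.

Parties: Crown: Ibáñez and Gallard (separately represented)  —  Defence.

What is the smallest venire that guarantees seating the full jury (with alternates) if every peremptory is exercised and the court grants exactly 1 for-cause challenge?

Seats to fill: 12 + 1 alternates = 13.
Peremptories — Crown: 2 + 1×1 + 2 = 5; Defence: 2 + 1×1 = 3; total 8.
For-cause removals: 1.
Minimum venire: 13 + 8 + 1 = 22.

22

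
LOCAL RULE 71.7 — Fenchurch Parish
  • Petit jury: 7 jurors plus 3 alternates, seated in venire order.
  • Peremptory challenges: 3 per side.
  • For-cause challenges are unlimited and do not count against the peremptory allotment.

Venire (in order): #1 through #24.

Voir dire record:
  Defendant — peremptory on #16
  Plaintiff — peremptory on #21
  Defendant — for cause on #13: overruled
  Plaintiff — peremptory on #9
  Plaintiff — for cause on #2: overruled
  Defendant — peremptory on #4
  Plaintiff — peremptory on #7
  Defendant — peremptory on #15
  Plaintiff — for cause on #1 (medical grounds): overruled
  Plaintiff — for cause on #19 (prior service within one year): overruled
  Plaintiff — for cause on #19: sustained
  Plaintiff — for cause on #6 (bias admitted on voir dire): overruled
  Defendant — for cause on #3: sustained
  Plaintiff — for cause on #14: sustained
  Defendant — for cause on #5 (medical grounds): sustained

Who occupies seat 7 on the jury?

Removed: #3, #4, #5, #7, #9, #14, #15, #16, #19, #21. (#1, #2, #6, #13 stay — for-cause denied.)
Filling seats in venire order through position 7: #1, #2, #6, #8, #10, #11, #12.
So seat 7 is #12.

12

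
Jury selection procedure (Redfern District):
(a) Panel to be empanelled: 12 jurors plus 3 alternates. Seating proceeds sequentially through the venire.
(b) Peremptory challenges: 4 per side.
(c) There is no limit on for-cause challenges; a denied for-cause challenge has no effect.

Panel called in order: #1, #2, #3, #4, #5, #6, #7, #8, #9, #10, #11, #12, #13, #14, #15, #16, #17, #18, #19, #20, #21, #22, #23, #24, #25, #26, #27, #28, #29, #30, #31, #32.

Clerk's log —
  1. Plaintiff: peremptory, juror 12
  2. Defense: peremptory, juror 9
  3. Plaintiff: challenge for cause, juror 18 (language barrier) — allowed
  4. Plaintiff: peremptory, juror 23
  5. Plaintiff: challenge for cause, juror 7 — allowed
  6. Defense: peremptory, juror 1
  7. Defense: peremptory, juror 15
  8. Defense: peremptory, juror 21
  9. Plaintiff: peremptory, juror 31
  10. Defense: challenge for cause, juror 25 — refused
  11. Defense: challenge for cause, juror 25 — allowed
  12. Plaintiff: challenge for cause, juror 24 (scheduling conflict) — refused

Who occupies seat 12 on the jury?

Removed: #1, #7, #9, #12, #15, #18, #21, #23, #25, #31. (#24 stays — for-cause denied.)
Filling seats in venire order through position 12: #2, #3, #4, #5, #6, #8, #10, #11, #13, #14, #16, #17.
So seat 12 is #17.

17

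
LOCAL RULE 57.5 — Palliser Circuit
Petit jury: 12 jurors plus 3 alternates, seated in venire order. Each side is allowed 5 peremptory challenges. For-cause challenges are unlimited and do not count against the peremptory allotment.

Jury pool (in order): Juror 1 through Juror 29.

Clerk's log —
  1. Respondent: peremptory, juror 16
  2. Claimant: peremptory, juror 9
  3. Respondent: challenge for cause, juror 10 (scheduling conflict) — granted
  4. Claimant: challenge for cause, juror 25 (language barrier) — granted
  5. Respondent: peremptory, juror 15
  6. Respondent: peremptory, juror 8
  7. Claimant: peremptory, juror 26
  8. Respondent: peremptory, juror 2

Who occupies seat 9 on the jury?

Removed: #2, #8, #9, #10, #15, #16, #25, #26.
Seating in order: seats 1–12 → #1, #3, #4, #5, #6, #7, #11, #12, #13, #14, #17, #18; alternates → #19, #20, #21.
So seat 9 is #13.

13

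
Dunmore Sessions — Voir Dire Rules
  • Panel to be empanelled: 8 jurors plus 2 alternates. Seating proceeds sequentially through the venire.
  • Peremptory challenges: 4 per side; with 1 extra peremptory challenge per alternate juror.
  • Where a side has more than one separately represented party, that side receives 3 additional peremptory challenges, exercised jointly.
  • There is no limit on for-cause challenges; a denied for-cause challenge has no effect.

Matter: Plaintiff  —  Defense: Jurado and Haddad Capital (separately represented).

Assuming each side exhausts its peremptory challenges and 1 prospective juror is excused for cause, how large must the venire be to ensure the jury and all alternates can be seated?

26

Seats to fill: 8 + 2 alternates = 10.
Peremptories — Plaintiff: 4 + 1×2 = 6; Defense: 4 + 1×2 + 3 = 9; total 15.
For-cause removals: 1.
Minimum venire: 10 + 15 + 1 = 26.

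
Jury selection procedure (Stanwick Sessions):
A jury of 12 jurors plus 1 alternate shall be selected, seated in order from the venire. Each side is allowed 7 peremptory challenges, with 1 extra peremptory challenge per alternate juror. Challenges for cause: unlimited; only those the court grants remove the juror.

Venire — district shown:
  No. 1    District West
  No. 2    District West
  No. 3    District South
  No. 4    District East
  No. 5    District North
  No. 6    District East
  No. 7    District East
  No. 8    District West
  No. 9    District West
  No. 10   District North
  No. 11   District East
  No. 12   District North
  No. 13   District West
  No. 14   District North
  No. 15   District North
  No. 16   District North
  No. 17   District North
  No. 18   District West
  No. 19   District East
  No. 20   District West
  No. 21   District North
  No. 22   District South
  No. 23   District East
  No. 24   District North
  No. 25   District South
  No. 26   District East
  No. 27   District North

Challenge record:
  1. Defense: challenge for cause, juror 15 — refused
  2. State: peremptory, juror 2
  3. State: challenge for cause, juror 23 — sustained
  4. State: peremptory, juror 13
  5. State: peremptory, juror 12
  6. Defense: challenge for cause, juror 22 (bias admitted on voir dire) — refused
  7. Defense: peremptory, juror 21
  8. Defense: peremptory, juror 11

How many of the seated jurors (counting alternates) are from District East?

3

Removed: #2, #11, #12, #13, #21, #23.
Seated (13 incl. alternates): #1, #3, #4, #5, #6, #7, #8, #9, #10, #14, #15, #16, #17.
Of those, in District East: #4, #6, #7 → 3.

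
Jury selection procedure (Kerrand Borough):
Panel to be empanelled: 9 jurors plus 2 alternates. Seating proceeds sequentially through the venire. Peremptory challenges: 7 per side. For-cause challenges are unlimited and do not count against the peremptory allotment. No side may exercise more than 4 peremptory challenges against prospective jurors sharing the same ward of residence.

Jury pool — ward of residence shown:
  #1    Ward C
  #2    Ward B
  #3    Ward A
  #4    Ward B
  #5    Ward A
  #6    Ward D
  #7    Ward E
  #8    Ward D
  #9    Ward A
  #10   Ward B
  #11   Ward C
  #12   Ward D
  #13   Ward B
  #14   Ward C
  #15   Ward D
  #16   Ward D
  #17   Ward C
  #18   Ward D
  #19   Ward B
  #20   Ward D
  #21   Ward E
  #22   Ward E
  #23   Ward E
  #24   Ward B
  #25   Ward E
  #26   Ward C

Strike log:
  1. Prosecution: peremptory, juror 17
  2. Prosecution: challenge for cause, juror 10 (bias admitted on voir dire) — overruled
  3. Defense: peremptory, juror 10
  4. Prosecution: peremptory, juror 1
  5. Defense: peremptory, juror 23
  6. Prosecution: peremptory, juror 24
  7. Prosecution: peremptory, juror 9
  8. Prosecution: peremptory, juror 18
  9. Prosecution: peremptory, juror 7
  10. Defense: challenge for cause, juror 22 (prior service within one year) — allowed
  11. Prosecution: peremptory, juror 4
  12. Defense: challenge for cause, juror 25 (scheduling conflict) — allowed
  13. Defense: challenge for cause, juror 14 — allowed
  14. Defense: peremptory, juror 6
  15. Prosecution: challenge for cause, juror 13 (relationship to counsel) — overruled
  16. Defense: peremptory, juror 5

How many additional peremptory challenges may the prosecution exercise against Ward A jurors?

Prosecution peremptories so far: #17, #1, #24, #9, #18, #7, #4 — 7 of 7 used, 0 left overall.
Against Ward A: #9 — 1 used; per-ward cap 4 leaves 3.
Binding limit: min(0, 3) = 0.

0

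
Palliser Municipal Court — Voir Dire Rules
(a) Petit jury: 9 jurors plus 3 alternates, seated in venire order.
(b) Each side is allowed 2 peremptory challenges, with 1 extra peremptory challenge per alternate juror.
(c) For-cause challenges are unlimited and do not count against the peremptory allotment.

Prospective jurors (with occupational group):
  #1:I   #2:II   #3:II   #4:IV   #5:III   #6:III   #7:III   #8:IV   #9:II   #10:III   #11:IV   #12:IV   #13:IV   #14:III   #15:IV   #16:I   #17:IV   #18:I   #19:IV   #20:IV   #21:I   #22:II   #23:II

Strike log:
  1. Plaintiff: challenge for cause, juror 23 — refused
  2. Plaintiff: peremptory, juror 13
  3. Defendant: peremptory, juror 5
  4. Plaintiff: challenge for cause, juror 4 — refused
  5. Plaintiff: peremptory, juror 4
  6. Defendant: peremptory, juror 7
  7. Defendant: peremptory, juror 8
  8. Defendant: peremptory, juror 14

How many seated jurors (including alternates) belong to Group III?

2

Removed: #4, #5, #7, #8, #13, #14.
Seated (12 incl. alternates): #1, #2, #3, #6, #9, #10, #11, #12, #15, #16, #17, #18.
Of those, in Group III: #6, #10 → 2.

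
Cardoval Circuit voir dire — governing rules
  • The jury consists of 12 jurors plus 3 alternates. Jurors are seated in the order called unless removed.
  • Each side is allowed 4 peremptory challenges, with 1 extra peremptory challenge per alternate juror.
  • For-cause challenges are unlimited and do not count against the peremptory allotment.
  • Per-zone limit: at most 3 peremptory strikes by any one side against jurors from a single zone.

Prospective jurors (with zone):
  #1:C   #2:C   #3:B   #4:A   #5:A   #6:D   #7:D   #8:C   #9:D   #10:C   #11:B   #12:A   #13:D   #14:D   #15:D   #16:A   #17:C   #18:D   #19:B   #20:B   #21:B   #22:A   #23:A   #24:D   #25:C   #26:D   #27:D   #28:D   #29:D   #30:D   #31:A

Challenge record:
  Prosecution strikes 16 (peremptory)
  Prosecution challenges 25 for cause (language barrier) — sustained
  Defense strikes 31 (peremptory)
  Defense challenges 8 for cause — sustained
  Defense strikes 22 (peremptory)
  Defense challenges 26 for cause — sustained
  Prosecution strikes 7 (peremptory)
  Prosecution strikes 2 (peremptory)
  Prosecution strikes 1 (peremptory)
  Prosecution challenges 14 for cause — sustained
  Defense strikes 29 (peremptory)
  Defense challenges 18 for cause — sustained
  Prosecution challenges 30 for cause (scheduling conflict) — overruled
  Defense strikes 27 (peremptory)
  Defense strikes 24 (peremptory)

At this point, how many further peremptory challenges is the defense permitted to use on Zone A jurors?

Defense peremptories so far: #31, #22, #29, #27, #24 — 5 of 7 used, 2 left overall.
Against Zone A: #31, #22 — 2 used; per-zone cap 3 leaves 1.
Binding limit: min(2, 1) = 1.

1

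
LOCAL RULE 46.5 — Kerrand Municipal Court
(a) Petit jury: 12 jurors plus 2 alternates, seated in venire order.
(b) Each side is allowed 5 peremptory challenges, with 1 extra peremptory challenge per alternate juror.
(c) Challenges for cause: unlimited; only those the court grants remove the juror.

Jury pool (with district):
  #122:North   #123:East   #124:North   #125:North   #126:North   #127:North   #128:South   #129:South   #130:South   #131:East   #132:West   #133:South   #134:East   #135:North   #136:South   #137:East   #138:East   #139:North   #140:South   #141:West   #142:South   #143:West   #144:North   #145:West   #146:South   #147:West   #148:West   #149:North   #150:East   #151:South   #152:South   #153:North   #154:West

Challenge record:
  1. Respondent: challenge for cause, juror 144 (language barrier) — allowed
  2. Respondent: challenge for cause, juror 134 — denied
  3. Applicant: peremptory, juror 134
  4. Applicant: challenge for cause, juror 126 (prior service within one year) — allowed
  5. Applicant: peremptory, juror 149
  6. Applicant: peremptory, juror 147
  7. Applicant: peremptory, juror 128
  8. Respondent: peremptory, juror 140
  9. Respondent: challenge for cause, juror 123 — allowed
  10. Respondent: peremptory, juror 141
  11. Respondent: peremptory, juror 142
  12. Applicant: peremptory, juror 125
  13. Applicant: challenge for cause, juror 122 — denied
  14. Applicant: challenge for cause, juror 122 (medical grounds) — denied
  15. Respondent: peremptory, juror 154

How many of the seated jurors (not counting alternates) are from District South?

4

Removed: #123, #125, #126, #128, #134, #140, #141, #142, #144, #147, #149, #154.
Seated jurors 1–12: #122, #124, #127, #129, #130, #131, #132, #133, #135, #136, #137, #138 (alternates #139, #143 not counted).
Of those, in District South: #129, #130, #133, #136 → 4.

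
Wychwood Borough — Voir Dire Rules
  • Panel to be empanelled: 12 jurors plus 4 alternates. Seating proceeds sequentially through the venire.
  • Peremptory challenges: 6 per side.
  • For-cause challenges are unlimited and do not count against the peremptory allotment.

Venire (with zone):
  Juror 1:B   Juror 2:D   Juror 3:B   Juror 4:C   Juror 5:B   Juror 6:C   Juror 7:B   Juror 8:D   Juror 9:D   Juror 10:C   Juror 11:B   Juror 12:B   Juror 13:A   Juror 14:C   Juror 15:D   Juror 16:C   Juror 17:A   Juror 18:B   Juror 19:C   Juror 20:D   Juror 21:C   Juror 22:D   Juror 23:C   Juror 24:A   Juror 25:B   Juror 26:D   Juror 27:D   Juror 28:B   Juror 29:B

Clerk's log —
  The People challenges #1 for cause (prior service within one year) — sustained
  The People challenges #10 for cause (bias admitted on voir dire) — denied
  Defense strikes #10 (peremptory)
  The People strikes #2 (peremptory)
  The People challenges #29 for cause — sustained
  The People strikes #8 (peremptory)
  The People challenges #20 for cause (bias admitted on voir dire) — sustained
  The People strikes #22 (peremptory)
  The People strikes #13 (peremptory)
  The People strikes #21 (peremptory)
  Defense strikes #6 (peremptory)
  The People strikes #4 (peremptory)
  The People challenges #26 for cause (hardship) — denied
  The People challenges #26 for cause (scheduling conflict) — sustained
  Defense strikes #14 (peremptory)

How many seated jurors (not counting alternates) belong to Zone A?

1

Removed: #1, #2, #4, #6, #8, #10, #13, #14, #20, #21, #22, #26, #29.
Seated jurors 1–12: #3, #5, #7, #9, #11, #12, #15, #16, #17, #18, #19, #23 (alternates #24, #25, #27, #28 not counted).
Of those, in Zone A: #17 → 1.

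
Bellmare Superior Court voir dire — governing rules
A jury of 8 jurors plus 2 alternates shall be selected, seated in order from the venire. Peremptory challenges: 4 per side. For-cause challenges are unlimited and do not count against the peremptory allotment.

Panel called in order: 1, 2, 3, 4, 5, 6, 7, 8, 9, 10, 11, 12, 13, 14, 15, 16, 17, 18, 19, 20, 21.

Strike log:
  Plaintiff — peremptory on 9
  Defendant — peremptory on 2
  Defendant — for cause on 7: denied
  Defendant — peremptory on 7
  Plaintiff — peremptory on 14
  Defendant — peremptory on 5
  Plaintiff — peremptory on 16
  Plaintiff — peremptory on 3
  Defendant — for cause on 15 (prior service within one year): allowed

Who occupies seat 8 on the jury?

13

Removed: #2, #3, #5, #7, #9, #14, #15, #16.
Seating in order: seats 1–8 → #1, #4, #6, #8, #10, #11, #12, #13; alternates → #17, #18.
So seat 8 is #13.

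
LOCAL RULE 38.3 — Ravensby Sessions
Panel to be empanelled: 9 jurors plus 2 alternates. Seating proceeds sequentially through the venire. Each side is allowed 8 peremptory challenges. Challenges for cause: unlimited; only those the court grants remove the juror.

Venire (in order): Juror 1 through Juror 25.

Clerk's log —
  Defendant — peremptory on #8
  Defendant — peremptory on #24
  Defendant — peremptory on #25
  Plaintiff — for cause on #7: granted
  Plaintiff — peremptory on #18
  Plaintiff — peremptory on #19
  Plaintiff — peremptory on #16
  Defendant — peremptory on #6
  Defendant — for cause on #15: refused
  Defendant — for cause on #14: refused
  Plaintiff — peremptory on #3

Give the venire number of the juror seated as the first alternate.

14

Removed: #3, #6, #7, #8, #16, #18, #19, #24, #25. (#14, #15 stay — for-cause denied.)
Seating in order: seats 1–9 → #1, #2, #4, #5, #9, #10, #11, #12, #13; alternates → #14, #15.
So alternate 1 is #14.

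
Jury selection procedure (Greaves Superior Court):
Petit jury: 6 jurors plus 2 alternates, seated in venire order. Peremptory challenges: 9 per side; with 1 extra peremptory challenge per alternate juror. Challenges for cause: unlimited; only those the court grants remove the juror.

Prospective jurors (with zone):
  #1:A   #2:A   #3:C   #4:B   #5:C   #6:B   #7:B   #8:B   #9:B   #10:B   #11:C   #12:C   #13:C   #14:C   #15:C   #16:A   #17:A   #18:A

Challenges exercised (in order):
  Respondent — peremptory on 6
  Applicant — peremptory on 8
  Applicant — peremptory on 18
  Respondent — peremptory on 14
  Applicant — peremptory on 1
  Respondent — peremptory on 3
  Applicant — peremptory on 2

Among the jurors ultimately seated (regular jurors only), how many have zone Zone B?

Removed: #1, #2, #3, #6, #8, #14, #18.
Seated jurors 1–6: #4, #5, #7, #9, #10, #11 (alternates #12, #13 not counted).
Of those, in Zone B: #4, #7, #9, #10 → 4.

4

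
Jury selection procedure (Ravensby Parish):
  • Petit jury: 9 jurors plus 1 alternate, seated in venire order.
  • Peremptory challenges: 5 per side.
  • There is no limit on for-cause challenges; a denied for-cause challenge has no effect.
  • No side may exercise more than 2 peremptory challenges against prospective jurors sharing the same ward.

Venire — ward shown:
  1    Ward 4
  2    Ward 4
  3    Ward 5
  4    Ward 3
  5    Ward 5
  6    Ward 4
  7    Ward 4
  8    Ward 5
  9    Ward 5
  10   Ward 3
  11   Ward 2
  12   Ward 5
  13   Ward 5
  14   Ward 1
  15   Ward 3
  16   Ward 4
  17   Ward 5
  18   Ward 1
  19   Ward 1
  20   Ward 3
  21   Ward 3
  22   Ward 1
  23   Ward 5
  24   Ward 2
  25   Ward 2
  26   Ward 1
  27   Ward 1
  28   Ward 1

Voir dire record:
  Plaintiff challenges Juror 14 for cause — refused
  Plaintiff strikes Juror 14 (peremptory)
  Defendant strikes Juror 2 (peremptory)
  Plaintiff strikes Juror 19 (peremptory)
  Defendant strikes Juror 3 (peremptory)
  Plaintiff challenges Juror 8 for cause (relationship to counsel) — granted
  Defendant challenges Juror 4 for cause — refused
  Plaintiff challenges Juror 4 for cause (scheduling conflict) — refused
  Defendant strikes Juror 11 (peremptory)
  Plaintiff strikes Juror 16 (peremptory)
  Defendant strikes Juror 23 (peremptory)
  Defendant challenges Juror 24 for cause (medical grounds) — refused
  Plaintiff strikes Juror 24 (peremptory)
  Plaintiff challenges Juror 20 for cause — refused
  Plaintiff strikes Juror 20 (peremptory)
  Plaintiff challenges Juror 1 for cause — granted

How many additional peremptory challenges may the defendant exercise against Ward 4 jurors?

Defendant peremptories so far: #2, #3, #11, #23 — 4 of 5 used, 1 left overall.
Against Ward 4: #2 — 1 used; per-ward cap 2 leaves 1.
Binding limit: min(1, 1) = 1.

1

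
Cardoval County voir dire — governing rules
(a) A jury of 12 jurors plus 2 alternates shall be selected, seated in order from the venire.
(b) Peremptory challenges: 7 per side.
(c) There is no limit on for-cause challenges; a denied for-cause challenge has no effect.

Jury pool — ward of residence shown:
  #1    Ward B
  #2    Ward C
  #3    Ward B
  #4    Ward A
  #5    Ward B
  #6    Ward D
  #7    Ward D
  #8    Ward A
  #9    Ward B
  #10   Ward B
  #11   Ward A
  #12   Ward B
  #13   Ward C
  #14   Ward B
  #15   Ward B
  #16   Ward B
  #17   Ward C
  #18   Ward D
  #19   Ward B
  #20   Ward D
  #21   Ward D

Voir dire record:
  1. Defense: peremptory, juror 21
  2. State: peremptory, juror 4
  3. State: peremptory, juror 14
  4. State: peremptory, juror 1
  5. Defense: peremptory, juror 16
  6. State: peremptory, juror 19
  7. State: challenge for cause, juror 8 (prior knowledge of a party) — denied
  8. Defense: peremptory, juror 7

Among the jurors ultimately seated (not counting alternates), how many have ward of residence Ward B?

Removed: #1, #4, #7, #14, #16, #19, #21.
Seated jurors 1–12: #2, #3, #5, #6, #8, #9, #10, #11, #12, #13, #15, #17 (alternates #18, #20 not counted).
Of those, in Ward B: #3, #5, #9, #10, #12, #15 → 6.

6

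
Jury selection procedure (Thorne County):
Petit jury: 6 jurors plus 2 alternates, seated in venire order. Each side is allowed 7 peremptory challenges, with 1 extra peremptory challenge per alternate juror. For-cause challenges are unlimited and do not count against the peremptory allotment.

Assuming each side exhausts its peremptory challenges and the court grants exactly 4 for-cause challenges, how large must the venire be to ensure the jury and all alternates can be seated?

Seats to fill: 6 + 2 alternates = 8.
Peremptories: 7 + 1×2 = 9 per side × 2 sides = 18.
For-cause removals: 4.
Minimum venire: 8 + 18 + 4 = 30.

30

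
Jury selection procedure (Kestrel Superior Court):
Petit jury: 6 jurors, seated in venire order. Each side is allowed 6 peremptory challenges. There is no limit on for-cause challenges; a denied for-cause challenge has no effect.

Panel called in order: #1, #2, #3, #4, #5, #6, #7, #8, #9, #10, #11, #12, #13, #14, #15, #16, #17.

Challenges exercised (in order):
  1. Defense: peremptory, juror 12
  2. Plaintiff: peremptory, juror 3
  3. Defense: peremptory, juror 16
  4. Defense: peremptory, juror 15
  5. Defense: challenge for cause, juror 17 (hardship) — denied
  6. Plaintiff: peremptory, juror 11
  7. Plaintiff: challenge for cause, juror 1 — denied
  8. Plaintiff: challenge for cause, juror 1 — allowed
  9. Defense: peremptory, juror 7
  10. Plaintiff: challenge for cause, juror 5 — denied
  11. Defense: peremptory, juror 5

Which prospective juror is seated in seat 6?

10

Removed: #1, #3, #5, #7, #11, #12, #15, #16. (#17 stays — for-cause denied.)
Seating in order: seats 1–6 → #2, #4, #6, #8, #9, #10.
So seat 6 is #10.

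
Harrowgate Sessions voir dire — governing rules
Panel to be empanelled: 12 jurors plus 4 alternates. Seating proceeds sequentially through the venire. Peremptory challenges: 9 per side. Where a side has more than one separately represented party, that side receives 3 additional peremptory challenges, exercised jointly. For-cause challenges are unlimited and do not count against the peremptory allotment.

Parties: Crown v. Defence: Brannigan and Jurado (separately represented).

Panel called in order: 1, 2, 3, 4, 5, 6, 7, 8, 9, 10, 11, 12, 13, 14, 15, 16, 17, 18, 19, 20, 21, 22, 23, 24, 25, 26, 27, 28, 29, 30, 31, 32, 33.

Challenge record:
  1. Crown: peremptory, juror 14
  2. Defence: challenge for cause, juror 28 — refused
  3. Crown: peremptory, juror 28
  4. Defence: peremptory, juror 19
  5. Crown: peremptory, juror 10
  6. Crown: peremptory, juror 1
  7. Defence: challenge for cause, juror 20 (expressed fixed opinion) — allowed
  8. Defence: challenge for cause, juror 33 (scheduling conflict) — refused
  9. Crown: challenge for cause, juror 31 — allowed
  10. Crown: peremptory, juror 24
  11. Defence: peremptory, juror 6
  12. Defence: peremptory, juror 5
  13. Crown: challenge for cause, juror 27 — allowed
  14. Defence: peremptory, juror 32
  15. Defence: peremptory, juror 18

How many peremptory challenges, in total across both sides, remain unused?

Crown allotment: 9. Defence allotment: 9 base + 3 multi-party = 12.
Crown peremptories used: #14, #28, #10, #1, #24 — 5 (for-cause on #31, #27 don't count).
Defence peremptories used: #19, #6, #5, #32, #18 — 5 (for-cause on #28, #20, #33 don't count).
Remaining: (9 − 5) + (12 − 5) = 11.

11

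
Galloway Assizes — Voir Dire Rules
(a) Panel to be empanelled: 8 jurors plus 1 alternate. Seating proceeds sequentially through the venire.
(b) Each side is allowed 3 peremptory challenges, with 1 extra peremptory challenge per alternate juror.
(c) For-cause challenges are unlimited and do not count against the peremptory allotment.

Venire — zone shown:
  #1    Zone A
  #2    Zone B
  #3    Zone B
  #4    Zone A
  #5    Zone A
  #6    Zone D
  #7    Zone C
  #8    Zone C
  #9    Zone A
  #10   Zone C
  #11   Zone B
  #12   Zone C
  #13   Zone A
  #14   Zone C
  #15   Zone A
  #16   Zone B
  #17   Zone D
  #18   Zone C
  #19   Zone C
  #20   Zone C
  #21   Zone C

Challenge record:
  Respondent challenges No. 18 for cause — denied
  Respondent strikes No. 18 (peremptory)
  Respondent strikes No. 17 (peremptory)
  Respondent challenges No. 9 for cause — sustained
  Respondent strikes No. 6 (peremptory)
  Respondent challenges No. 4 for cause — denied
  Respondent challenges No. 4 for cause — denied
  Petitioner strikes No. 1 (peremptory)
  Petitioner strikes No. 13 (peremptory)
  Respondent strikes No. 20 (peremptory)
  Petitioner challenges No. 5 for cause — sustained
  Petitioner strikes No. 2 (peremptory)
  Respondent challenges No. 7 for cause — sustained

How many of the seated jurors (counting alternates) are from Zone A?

2

Removed: #1, #2, #5, #6, #7, #9, #13, #17, #18, #20.
Seated (9 incl. alternates): #3, #4, #8, #10, #11, #12, #14, #15, #16.
Of those, in Zone A: #4, #15 → 2.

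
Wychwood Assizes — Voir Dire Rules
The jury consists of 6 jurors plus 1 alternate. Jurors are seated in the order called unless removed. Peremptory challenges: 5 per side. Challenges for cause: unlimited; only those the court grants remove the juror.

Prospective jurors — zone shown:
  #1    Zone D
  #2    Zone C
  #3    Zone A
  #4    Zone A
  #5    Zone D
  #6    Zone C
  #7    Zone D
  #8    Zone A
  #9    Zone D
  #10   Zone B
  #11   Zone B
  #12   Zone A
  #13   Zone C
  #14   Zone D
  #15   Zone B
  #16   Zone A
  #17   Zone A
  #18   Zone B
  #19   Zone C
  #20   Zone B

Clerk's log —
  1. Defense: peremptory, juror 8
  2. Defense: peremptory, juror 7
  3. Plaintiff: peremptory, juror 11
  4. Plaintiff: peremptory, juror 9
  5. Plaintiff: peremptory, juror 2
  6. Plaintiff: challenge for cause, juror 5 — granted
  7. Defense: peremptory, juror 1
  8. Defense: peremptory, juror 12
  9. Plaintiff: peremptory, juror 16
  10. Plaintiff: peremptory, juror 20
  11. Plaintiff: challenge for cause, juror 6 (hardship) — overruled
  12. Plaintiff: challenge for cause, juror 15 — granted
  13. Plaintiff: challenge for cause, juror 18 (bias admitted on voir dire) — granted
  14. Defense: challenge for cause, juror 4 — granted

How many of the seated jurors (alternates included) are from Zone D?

Removed: #1, #2, #4, #5, #7, #8, #9, #11, #12, #15, #16, #18, #20.
Seated (7 incl. alternates): #3, #6, #10, #13, #14, #17, #19.
Of those, in Zone D: #14 → 1.

1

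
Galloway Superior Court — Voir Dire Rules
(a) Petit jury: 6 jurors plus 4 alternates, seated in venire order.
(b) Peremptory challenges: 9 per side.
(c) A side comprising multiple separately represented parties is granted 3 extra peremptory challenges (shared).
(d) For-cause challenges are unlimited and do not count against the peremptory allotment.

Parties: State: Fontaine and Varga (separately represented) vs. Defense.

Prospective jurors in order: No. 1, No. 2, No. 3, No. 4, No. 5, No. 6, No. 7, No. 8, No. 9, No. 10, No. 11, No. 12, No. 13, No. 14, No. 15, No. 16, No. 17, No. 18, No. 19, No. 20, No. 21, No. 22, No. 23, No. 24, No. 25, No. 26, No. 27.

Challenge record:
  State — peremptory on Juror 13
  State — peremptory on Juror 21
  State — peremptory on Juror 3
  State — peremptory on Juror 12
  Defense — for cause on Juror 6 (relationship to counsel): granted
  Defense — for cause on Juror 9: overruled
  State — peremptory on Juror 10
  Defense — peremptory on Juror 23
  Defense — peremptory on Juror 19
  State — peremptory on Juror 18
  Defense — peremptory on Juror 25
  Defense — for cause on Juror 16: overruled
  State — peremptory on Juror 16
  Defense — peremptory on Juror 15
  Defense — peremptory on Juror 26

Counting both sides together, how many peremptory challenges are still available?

9

State allotment: 9 base + 3 multi-party = 12. Defense allotment: 9.
State peremptories used: #13, #21, #3, #12, #10, #18, #16 — 7.
Defense peremptories used: #23, #19, #25, #15, #26 — 5 (for-cause on #6, #9, #16 don't count).
Remaining: (12 − 7) + (9 − 5) = 9.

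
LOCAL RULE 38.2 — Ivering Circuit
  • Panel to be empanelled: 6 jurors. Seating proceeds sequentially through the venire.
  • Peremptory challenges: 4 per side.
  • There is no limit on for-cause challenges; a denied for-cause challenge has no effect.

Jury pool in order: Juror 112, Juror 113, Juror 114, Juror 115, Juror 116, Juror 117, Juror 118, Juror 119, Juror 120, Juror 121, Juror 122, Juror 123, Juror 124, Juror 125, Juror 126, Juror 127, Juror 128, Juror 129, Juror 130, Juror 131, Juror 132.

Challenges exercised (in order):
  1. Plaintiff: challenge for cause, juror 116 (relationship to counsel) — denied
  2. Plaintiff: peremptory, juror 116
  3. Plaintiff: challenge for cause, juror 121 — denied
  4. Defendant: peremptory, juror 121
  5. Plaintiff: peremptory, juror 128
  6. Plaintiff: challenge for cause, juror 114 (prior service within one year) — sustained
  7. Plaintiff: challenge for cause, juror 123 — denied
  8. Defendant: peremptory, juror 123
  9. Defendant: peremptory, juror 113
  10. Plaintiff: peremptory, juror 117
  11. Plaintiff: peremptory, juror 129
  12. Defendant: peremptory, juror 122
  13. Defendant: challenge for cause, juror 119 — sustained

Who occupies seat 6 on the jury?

125

Removed: #113, #114, #116, #117, #119, #121, #122, #123, #128, #129.
Seating in order: seats 1–6 → #112, #115, #118, #120, #124, #125.
So seat 6 is #125.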